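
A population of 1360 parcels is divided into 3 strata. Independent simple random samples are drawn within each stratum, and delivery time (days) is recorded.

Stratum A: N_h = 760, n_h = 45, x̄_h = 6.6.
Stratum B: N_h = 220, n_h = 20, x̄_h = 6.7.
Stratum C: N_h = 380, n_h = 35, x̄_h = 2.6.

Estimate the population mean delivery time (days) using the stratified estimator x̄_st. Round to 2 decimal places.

N = Σ N_h = 1360. Stratum weights W_h = N_h/N.
x̄_st = (760·6.6 + 220·6.7 + 380·2.6) / 1360 = 5.4985

x̄_st ≈ 5.50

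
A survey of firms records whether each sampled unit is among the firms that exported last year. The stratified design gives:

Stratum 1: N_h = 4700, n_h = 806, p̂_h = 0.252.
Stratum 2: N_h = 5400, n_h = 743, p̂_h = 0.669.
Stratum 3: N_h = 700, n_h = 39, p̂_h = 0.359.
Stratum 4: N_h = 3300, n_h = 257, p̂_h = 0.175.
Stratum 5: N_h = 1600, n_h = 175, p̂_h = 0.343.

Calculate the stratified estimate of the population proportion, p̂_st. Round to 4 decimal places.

p̂_st ≈ 0.3933

N = 15700; stratum weights W_h = N_h/N.
p̂_st = Σ W_h p̂_h = (4700·0.252 + 5400·0.669 + 700·0.359 + 3300·0.175 + 1600·0.343)/15700 = 0.39329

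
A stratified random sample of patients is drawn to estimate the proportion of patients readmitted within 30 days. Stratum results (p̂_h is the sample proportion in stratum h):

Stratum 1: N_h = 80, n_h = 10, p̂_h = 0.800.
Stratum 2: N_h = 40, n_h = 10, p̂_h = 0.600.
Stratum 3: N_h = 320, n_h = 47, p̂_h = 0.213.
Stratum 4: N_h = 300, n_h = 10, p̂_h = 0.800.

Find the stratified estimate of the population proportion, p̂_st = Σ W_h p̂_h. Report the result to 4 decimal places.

p̂_st ≈ 0.5354

N = 740; stratum weights W_h = N_h/N.
p̂_st = Σ W_h p̂_h = (80·0.800 + 40·0.600 + 320·0.213 + 300·0.800)/740 = 0.53535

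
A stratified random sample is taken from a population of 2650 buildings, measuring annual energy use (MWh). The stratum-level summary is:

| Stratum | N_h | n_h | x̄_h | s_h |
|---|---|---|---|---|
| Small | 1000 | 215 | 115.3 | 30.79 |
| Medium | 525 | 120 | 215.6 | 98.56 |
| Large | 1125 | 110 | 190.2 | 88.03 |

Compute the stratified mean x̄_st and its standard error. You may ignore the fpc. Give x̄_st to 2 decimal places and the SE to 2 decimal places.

x̄_st = Σ W_h x̄_h = (1000·115.3 + 525·215.6 + 1125·190.2)/2650 = 166.96792
V̂(x̄_st) = Σ W_h² s_h²/n_h, with W_h = N_h/N and N = 2650:
  stratum Small: (1000/2650)²·30.79²/215 = 0.627898
  stratum Medium: (525/2650)²·98.56²/120 = 3.17722
  stratum Large: (1125/2650)²·88.03²/110 = 12.6964
V̂(x̄_st) = 16.5016
SE(x̄_st) = √16.5016 = 4.06221

x̄_st ≈ 166.97, SE ≈ 4.06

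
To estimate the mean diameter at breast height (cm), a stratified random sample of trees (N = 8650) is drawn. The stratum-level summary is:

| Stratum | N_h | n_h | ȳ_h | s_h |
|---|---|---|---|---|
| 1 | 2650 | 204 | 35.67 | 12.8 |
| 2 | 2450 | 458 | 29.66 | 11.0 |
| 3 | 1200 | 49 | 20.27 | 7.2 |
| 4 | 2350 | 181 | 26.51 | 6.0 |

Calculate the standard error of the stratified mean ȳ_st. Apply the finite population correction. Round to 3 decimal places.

V̂(ȳ_st) = Σ W_h² (1 − n_h/N_h) s_h²/n_h, with W_h = N_h/N and N = 8650:
  stratum 1: (2650/8650)²·(1 − 204/2650)·12.8²/204 = 0.0695761
  stratum 2: (2450/8650)²·(1 − 458/2450)·11.0²/458 = 0.0172323
  stratum 3: (1200/8650)²·(1 − 49/1200)·7.2²/49 = 0.0195296
  stratum 4: (2350/8650)²·(1 − 181/2350)·6.0²/181 = 0.0135494
V̂(ȳ_st) = 0.119887
SE(ȳ_st) = √0.119887 = 0.346247

SE(ȳ_st) ≈ 0.346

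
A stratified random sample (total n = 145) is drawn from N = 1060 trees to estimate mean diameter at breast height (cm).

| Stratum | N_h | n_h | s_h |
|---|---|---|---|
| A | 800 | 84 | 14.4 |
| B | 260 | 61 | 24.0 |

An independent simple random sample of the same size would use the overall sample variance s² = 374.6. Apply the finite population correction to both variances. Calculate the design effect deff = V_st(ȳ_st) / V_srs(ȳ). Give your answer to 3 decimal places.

V̂(ȳ_st) = Σ W_h² (1 − n_h/N_h) s_h²/n_h, with W_h = N_h/N and N = 1060:
  stratum A: (800/1060)²·(1 − 84/800)·14.4²/84 = 1.25845
  stratum B: (260/1060)²·(1 − 61/260)·24.0²/61 = 0.434818
V_st = 1.69327
V_srs = (1 − 145/1060)·374.6/145 = 2.23005
deff = V_st / V_srs = 1.69327/2.23005 = 0.7593

deff ≈ 0.759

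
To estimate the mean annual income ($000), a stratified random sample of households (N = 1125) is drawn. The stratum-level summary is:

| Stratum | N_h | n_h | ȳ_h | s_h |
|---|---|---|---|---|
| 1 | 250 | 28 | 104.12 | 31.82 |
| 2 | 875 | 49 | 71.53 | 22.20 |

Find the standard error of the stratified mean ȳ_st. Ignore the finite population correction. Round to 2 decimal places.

SE(ȳ_st) ≈ 2.81

V̂(ȳ_st) = Σ W_h² s_h²/n_h, with W_h = N_h/N and N = 1125:
  stratum 1: (250/1125)²·31.82²/28 = 1.78574
  stratum 2: (875/1125)²·22.20²/49 = 6.08444
V̂(ȳ_st) = 7.87018
SE(ȳ_st) = √7.87018 = 2.80538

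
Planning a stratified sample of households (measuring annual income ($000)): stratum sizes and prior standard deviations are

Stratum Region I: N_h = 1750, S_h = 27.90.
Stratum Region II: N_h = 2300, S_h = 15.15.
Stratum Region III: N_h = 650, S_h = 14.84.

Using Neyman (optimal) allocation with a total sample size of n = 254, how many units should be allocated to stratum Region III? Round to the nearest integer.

Neyman allocation: n_h = n · N_h S_h / Σ N_i S_i, with n = 254.
  stratum Region I: N_h·S_h = 1750·27.90 = 48825.00
  stratum Region II: N_h·S_h = 2300·15.15 = 34845.00
  stratum Region III: N_h·S_h = 650·14.84 = 9646.00
Σ N_h S_h = 93316.00
n for stratum Region III = 254·9646.00/93316.00 = 26.256 → 26

26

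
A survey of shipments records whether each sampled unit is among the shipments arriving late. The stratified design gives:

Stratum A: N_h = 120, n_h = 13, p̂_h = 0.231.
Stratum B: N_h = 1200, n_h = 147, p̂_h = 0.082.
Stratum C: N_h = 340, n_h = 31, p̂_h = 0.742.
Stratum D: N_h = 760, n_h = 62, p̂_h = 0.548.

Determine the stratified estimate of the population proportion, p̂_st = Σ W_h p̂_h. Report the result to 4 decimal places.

N = 2420; stratum weights W_h = N_h/N.
p̂_st = Σ W_h p̂_h = (120·0.231 + 1200·0.082 + 340·0.742 + 760·0.548)/2420 = 0.32846

p̂_st ≈ 0.3285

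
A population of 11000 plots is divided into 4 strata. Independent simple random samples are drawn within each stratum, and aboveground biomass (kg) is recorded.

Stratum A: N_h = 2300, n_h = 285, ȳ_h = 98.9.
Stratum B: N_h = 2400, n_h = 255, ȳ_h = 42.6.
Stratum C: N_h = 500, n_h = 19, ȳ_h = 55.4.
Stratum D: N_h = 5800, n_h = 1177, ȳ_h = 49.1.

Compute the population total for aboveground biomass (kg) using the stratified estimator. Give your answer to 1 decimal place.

τ̂_st = Σ N_h ȳ_h = 2300·98.9 + 2400·42.6 + 500·55.4 + 5800·49.1 = 642190.0

τ̂_st ≈ 642190.0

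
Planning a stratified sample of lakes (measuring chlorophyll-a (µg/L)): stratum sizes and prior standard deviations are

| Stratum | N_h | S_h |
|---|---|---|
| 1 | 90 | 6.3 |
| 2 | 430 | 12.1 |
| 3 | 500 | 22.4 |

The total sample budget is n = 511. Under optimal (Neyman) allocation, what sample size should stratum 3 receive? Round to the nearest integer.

Neyman allocation: n_h = n · N_h S_h / Σ N_i S_i, with n = 511.
  stratum 1: N_h·S_h = 90·6.3 = 567.00
  stratum 2: N_h·S_h = 430·12.1 = 5203.00
  stratum 3: N_h·S_h = 500·22.4 = 11200.00
Σ N_h S_h = 16970.00
n for stratum 3 = 511·11200.00/16970.00 = 337.254 → 337

337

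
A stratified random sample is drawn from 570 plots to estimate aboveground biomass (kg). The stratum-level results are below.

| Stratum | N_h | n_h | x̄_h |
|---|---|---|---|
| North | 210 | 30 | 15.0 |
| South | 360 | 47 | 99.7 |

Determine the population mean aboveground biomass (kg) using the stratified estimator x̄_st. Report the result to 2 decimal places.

N = Σ N_h = 570. Stratum weights W_h = N_h/N.
x̄_st = (210·15.0 + 360·99.7) / 570 = 68.4947

x̄_st ≈ 68.49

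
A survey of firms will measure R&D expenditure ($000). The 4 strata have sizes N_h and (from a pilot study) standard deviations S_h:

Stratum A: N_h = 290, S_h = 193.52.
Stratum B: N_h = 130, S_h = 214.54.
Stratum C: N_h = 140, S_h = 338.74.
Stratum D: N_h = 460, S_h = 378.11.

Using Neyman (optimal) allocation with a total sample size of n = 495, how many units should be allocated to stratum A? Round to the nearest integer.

Neyman allocation: n_h = n · N_h S_h / Σ N_i S_i, with n = 495.
  stratum A: N_h·S_h = 290·193.52 = 56120.80
  stratum B: N_h·S_h = 130·214.54 = 27890.20
  stratum C: N_h·S_h = 140·338.74 = 47423.60
  stratum D: N_h·S_h = 460·378.11 = 173930.60
Σ N_h S_h = 305365.20
n for stratum A = 495·56120.80/305365.20 = 90.972 → 91

91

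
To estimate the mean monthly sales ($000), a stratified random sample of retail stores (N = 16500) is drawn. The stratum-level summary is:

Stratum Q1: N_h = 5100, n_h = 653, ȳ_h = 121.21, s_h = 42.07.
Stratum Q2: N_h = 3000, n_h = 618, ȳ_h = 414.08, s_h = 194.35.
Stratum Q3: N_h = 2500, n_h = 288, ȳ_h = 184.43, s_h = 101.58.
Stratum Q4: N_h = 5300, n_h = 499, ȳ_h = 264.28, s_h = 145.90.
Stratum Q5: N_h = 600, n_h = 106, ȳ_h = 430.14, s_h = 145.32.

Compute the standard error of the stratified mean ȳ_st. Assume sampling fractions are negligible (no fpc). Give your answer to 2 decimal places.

V̂(ȳ_st) = Σ W_h² s_h²/n_h, with W_h = N_h/N and N = 16500:
  stratum Q1: (5100/16500)²·42.07²/653 = 0.258943
  stratum Q2: (3000/16500)²·194.35²/618 = 2.02048
  stratum Q3: (2500/16500)²·101.58²/288 = 0.8225
  stratum Q4: (5300/16500)²·145.90²/499 = 4.40143
  stratum Q5: (600/16500)²·145.32²/106 = 0.263439
V̂(ȳ_st) = 7.7668
SE(ȳ_st) = √7.7668 = 2.7869

SE(ȳ_st) ≈ 2.79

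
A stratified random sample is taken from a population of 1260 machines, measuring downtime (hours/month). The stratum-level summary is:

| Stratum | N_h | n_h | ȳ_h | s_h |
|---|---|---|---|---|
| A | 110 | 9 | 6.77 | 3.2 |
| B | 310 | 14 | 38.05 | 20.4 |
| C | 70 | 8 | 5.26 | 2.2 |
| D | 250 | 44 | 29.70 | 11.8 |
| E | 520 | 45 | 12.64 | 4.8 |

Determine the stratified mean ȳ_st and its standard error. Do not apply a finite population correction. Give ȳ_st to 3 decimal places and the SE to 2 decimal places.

ȳ_st = Σ W_h ȳ_h = (110·6.77 + 310·38.05 + 70·5.26 + 250·29.70 + 520·12.64)/1260 = 21.35413
V̂(ȳ_st) = Σ W_h² s_h²/n_h, with W_h = N_h/N and N = 1260:
  stratum A: (110/1260)²·3.2²/9 = 0.00867165
  stratum B: (310/1260)²·20.4²/14 = 1.79935
  stratum C: (70/1260)²·2.2²/8 = 0.00186728
  stratum D: (250/1260)²·11.8²/44 = 0.124581
  stratum E: (520/1260)²·4.8²/45 = 0.0872038
V̂(ȳ_st) = 2.02167
SE(ȳ_st) = √2.02167 = 1.42185

ȳ_st ≈ 21.354, SE ≈ 1.42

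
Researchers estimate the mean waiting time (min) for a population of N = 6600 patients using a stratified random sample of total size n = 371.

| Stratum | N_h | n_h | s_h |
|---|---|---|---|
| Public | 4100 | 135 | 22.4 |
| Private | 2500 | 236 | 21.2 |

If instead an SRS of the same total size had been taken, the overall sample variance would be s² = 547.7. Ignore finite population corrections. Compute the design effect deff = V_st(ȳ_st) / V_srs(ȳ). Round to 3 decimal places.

V̂(ȳ_st) = Σ W_h² s_h²/n_h, with W_h = N_h/N and N = 6600:
  stratum Public: (4100/6600)²·22.4²/135 = 1.43431
  stratum Private: (2500/6600)²·21.2²/236 = 0.273245
V_st = 1.70755
V_srs = s²/n = 547.7/371 = 1.47628
deff = V_st / V_srs = 1.70755/1.47628 = 1.1567

deff ≈ 1.157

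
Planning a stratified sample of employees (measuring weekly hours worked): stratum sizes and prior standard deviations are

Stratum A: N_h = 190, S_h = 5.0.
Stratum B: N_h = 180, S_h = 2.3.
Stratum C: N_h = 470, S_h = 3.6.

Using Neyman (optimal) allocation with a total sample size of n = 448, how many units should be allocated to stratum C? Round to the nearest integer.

248

Neyman allocation: n_h = n · N_h S_h / Σ N_i S_i, with n = 448.
  stratum A: N_h·S_h = 190·5.0 = 950.00
  stratum B: N_h·S_h = 180·2.3 = 414.00
  stratum C: N_h·S_h = 470·3.6 = 1692.00
Σ N_h S_h = 3056.00
n for stratum C = 448·1692.00/3056.00 = 248.042 → 248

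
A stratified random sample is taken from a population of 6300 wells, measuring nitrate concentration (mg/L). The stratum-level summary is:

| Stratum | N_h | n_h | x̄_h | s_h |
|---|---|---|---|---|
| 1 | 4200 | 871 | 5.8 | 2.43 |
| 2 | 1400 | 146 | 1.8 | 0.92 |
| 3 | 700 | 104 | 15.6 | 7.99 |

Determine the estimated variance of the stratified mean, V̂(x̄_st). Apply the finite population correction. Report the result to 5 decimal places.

V̂(x̄_st) = Σ W_h² (1 − n_h/N_h) s_h²/n_h, with W_h = N_h/N and N = 6300:
  stratum 1: (4200/6300)²·(1 − 871/4200)·2.43²/871 = 0.00238823
  stratum 2: (1400/6300)²·(1 − 146/1400)·0.92²/146 = 0.000256429
  stratum 3: (700/6300)²·(1 − 104/700)·7.99²/104 = 0.00645243
V̂(x̄_st) = 0.00909709

V̂(x̄_st) ≈ 0.00910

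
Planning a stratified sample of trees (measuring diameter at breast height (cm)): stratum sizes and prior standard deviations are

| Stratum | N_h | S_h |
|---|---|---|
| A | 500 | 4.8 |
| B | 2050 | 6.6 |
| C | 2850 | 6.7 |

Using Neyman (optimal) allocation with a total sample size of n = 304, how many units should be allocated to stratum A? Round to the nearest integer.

21

Neyman allocation: n_h = n · N_h S_h / Σ N_i S_i, with n = 304.
  stratum A: N_h·S_h = 500·4.8 = 2400.00
  stratum B: N_h·S_h = 2050·6.6 = 13530.00
  stratum C: N_h·S_h = 2850·6.7 = 19095.00
Σ N_h S_h = 35025.00
n for stratum A = 304·2400.00/35025.00 = 20.831 → 21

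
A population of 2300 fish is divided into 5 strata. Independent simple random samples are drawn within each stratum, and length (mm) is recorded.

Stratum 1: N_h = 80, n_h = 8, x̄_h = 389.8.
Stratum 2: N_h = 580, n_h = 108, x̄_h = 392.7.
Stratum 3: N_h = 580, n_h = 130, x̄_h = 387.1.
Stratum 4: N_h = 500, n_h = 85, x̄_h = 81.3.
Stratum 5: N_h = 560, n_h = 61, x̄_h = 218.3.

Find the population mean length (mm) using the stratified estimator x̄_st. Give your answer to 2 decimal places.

x̄_st ≈ 281.03

N = Σ N_h = 2300. Stratum weights W_h = N_h/N.
x̄_st = (80·389.8 + 580·392.7 + 580·387.1 + 500·81.3 + 560·218.3) / 2300 = 281.0287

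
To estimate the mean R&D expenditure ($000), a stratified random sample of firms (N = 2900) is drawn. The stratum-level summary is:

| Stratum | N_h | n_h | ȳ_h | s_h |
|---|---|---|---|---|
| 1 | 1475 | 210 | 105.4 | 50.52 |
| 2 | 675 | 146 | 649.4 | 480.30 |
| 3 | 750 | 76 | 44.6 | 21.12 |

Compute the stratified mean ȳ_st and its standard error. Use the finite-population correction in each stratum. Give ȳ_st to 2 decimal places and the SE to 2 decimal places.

ȳ_st ≈ 216.30, SE ≈ 8.37

ȳ_st = Σ W_h ȳ_h = (1475·105.4 + 675·649.4 + 750·44.6)/2900 = 216.29655
V̂(ȳ_st) = Σ W_h² (1 − n_h/N_h) s_h²/n_h, with W_h = N_h/N and N = 2900:
  stratum 1: (1475/2900)²·(1 − 210/1475)·50.52²/210 = 2.69646
  stratum 2: (675/2900)²·(1 − 146/675)·480.30²/146 = 67.0866
  stratum 3: (750/2900)²·(1 − 76/750)·21.12²/76 = 0.352776
V̂(ȳ_st) = 70.1358
SE(ȳ_st) = √70.1358 = 8.37471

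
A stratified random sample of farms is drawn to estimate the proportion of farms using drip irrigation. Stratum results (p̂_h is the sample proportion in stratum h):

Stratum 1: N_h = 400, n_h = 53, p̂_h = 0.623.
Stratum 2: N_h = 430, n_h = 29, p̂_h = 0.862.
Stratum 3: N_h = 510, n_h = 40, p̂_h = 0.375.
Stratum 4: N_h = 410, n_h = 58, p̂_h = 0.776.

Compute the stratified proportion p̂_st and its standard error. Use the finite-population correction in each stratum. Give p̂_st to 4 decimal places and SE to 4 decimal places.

p̂_st ≈ 0.6453, SE ≈ 0.0325

N = 1750; stratum weights W_h = N_h/N.
p̂_st = Σ W_h p̂_h = (400·0.623 + 430·0.862 + 510·0.375 + 410·0.776)/1750 = 0.64530
V̂(p̂_st) = Σ W_h² (1 − n_h/N_h) p̂_h(1−p̂_h)/(n_h−1):
  stratum 1: (400/1750)²·(1 − 53/400)·0.623·0.377/52 = 0.00020471
  stratum 2: (430/1750)²·(1 − 29/430)·0.862·0.138/28 = 0.000239202
  stratum 3: (510/1750)²·(1 − 40/510)·0.375·0.625/39 = 0.000470369
  stratum 4: (410/1750)²·(1 − 58/410)·0.776·0.224/57 = 0.000143709
V̂(p̂_st) = 0.00105799; SE = √V̂ = 0.0325268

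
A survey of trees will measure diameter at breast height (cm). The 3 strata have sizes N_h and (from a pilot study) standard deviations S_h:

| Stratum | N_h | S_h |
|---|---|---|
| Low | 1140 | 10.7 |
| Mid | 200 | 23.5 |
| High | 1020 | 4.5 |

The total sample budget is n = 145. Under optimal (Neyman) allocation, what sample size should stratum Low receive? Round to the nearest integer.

Neyman allocation: n_h = n · N_h S_h / Σ N_i S_i, with n = 145.
  stratum Low: N_h·S_h = 1140·10.7 = 12198.00
  stratum Mid: N_h·S_h = 200·23.5 = 4700.00
  stratum High: N_h·S_h = 1020·4.5 = 4590.00
Σ N_h S_h = 21488.00
n for stratum Low = 145·12198.00/21488.00 = 82.312 → 82

82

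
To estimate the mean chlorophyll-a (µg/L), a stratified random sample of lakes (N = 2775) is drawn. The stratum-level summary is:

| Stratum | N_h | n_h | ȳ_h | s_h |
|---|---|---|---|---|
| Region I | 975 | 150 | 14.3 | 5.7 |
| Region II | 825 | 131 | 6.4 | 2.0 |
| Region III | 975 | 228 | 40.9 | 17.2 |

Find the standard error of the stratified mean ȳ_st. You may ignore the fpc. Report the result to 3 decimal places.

SE(ȳ_st) ≈ 0.435

V̂(ȳ_st) = Σ W_h² s_h²/n_h, with W_h = N_h/N and N = 2775:
  stratum Region I: (975/2775)²·5.7²/150 = 0.0267388
  stratum Region II: (825/2775)²·2.0²/131 = 0.0026988
  stratum Region III: (975/2775)²·17.2²/228 = 0.160179
V̂(ȳ_st) = 0.189616
SE(ȳ_st) = √0.189616 = 0.43545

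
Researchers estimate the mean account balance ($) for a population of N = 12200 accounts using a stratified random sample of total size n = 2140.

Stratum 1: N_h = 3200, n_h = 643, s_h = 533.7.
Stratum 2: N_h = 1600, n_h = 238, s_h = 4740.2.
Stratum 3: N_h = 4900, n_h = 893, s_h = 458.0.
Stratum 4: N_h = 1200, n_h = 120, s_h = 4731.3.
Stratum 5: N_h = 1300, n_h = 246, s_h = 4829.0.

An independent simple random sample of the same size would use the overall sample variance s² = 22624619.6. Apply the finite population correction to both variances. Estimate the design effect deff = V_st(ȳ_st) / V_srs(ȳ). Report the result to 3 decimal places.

V̂(ȳ_st) = Σ W_h² (1 − n_h/N_h) s_h²/n_h, with W_h = N_h/N and N = 12200:
  stratum 1: (3200/12200)²·(1 − 643/3200)·533.7²/643 = 24.3526
  stratum 2: (1600/12200)²·(1 − 238/1600)·4740.2²/238 = 1382.27
  stratum 3: (4900/12200)²·(1 − 893/4900)·458.0²/893 = 30.9867
  stratum 4: (1200/12200)²·(1 − 120/1200)·4731.3²/120 = 1624.3
  stratum 5: (1300/12200)²·(1 − 246/1300)·4829.0²/246 = 872.657
V_st = 3934.56
V_srs = (1 − 2140/12200)·22624619.6/2140 = 8717.78
deff = V_st / V_srs = 3934.56/8717.78 = 0.4513

deff ≈ 0.451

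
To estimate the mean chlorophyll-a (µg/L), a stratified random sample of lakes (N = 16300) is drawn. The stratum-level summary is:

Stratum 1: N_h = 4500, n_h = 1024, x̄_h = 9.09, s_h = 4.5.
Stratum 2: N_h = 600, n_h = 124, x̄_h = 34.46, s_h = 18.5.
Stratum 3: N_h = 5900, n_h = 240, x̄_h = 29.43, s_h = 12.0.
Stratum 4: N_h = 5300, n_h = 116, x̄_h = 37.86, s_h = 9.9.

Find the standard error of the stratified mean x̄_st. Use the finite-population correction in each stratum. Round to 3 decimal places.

V̂(x̄_st) = Σ W_h² (1 − n_h/N_h) s_h²/n_h, with W_h = N_h/N and N = 16300:
  stratum 1: (4500/16300)²·(1 − 1024/4500)·4.5²/1024 = 0.00116424
  stratum 2: (600/16300)²·(1 − 124/600)·18.5²/124 = 0.00296691
  stratum 3: (5900/16300)²·(1 − 240/5900)·12.0²/240 = 0.0754127
  stratum 4: (5300/16300)²·(1 − 116/5300)·9.9²/116 = 0.0873732
V̂(x̄_st) = 0.166917
SE(x̄_st) = √0.166917 = 0.408555

SE(x̄_st) ≈ 0.409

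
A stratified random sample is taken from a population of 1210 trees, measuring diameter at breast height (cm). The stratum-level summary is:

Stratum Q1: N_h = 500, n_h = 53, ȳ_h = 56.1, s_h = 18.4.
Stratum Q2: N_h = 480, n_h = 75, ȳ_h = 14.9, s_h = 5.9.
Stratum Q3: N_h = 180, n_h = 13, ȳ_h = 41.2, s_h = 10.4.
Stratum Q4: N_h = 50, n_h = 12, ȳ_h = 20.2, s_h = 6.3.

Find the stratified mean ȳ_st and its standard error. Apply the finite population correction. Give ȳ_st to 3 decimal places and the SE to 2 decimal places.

ȳ_st ≈ 36.056, SE ≈ 1.10

ȳ_st = Σ W_h ȳ_h = (500·56.1 + 480·14.9 + 180·41.2 + 50·20.2)/1210 = 36.05620
V̂(ȳ_st) = Σ W_h² (1 − n_h/N_h) s_h²/n_h, with W_h = N_h/N and N = 1210:
  stratum Q1: (500/1210)²·(1 − 53/500)·18.4²/53 = 0.975139
  stratum Q2: (480/1210)²·(1 − 75/480)·5.9²/75 = 0.0616266
  stratum Q3: (180/1210)²·(1 − 13/180)·10.4²/13 = 0.170821
  stratum Q4: (50/1210)²·(1 − 12/50)·6.3²/12 = 0.00429223
V̂(ȳ_st) = 1.21188
SE(ȳ_st) = √1.21188 = 1.10085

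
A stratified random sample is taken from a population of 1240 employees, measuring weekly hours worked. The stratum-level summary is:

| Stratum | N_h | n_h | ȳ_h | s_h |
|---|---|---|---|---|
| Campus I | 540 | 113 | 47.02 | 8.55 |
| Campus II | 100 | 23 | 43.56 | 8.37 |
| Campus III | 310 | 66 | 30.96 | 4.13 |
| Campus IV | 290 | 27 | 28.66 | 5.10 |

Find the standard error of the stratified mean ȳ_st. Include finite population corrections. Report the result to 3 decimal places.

SE(ȳ_st) ≈ 0.416

V̂(ȳ_st) = Σ W_h² (1 − n_h/N_h) s_h²/n_h, with W_h = N_h/N and N = 1240:
  stratum Campus I: (540/1240)²·(1 − 113/540)·8.55²/113 = 0.0970135
  stratum Campus II: (100/1240)²·(1 − 23/100)·8.37²/23 = 0.0152535
  stratum Campus III: (310/1240)²·(1 − 66/310)·4.13²/66 = 0.0127135
  stratum Campus IV: (290/1240)²·(1 − 27/290)·5.10²/27 = 0.0477845
V̂(ȳ_st) = 0.172765
SE(ȳ_st) = √0.172765 = 0.41565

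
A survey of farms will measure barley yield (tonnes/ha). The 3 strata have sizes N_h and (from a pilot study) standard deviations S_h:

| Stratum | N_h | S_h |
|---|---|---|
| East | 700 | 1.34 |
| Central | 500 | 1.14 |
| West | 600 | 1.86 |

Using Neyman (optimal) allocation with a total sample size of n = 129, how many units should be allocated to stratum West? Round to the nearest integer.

55

Neyman allocation: n_h = n · N_h S_h / Σ N_i S_i, with n = 129.
  stratum East: N_h·S_h = 700·1.34 = 938.00
  stratum Central: N_h·S_h = 500·1.14 = 570.00
  stratum West: N_h·S_h = 600·1.86 = 1116.00
Σ N_h S_h = 2624.00
n for stratum West = 129·1116.00/2624.00 = 54.864 → 55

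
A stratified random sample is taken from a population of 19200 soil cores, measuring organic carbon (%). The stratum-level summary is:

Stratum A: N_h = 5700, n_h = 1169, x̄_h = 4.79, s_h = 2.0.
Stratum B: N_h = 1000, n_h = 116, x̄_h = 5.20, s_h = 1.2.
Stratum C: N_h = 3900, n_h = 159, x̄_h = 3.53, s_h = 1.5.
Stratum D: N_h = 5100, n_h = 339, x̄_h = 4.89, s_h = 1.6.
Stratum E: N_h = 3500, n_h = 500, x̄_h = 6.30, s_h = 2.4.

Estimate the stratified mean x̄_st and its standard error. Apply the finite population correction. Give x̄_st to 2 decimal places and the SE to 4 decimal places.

x̄_st = Σ W_h x̄_h = (5700·4.79 + 1000·5.20 + 3900·3.53 + 5100·4.89 + 3500·6.30)/19200 = 4.85724
V̂(x̄_st) = Σ W_h² (1 − n_h/N_h) s_h²/n_h, with W_h = N_h/N and N = 19200:
  stratum A: (5700/19200)²·(1 − 1169/5700)·2.0²/1169 = 0.000239724
  stratum B: (1000/19200)²·(1 − 116/1000)·1.2²/116 = 2.97683e-05
  stratum C: (3900/19200)²·(1 − 159/3900)·1.5²/159 = 0.000560061
  stratum D: (5100/19200)²·(1 − 339/5100)·1.6²/339 = 0.0004974
  stratum E: (3500/19200)²·(1 − 500/3500)·2.4²/500 = 0.000328125
V̂(x̄_st) = 0.00165508
SE(x̄_st) = √0.00165508 = 0.0406827

x̄_st ≈ 4.86, SE ≈ 0.0407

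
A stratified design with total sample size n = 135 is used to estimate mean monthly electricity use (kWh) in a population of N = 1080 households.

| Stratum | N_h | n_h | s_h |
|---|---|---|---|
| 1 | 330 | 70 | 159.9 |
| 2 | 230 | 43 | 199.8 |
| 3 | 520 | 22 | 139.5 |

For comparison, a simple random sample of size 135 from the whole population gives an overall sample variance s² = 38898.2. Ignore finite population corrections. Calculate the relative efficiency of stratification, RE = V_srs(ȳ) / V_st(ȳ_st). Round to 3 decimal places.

V̂(ȳ_st) = Σ W_h² s_h²/n_h, with W_h = N_h/N and N = 1080:
  stratum 1: (330/1080)²·159.9²/70 = 34.102
  stratum 2: (230/1080)²·199.8²/43 = 42.1047
  stratum 3: (520/1080)²·139.5²/22 = 205.062
V_st = 281.269
V_srs = s²/n = 38898.2/135 = 288.135
Relative efficiency = V_srs / V_st = 288.135/281.269 = 1.0244

RE ≈ 1.024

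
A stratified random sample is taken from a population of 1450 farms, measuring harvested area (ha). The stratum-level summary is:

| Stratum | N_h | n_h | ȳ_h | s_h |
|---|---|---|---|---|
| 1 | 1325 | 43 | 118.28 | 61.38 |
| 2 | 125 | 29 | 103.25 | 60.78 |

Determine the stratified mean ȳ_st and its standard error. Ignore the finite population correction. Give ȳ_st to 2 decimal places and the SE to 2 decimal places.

ȳ_st ≈ 116.98, SE ≈ 8.61

ȳ_st = Σ W_h ȳ_h = (1325·118.28 + 125·103.25)/1450 = 116.98431
V̂(ȳ_st) = Σ W_h² s_h²/n_h, with W_h = N_h/N and N = 1450:
  stratum 1: (1325/1450)²·61.38²/43 = 73.1612
  stratum 2: (125/1450)²·60.78²/29 = 0.946689
V̂(ȳ_st) = 74.1079
SE(ȳ_st) = √74.1079 = 8.6086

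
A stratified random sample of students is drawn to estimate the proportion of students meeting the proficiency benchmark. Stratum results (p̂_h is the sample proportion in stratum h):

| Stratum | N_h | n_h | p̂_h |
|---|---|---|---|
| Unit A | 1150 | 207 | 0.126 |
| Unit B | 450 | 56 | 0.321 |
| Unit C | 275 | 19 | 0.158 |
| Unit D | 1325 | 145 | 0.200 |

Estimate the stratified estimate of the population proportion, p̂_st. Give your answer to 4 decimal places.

N = 3200; stratum weights W_h = N_h/N.
p̂_st = Σ W_h p̂_h = (1150·0.126 + 450·0.321 + 275·0.158 + 1325·0.200)/3200 = 0.18681

p̂_st ≈ 0.1868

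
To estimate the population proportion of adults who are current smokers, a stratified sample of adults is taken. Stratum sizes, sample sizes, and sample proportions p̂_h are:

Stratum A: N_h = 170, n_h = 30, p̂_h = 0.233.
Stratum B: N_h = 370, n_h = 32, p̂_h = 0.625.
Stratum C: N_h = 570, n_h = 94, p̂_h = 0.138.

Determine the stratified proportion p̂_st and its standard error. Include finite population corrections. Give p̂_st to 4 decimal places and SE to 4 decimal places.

N = 1110; stratum weights W_h = N_h/N.
p̂_st = Σ W_h p̂_h = (170·0.233 + 370·0.625 + 570·0.138)/1110 = 0.31488
V̂(p̂_st) = Σ W_h² (1 − n_h/N_h) p̂_h(1−p̂_h)/(n_h−1):
  stratum A: (170/1110)²·(1 − 30/170)·0.233·0.767/29 = 0.000119038
  stratum B: (370/1110)²·(1 − 32/370)·0.625·0.375/31 = 0.0007674
  stratum C: (570/1110)²·(1 − 94/570)·0.138·0.862/93 = 0.000281669
V̂(p̂_st) = 0.00116811; SE = √V̂ = 0.0341776

p̂_st ≈ 0.3149, SE ≈ 0.0342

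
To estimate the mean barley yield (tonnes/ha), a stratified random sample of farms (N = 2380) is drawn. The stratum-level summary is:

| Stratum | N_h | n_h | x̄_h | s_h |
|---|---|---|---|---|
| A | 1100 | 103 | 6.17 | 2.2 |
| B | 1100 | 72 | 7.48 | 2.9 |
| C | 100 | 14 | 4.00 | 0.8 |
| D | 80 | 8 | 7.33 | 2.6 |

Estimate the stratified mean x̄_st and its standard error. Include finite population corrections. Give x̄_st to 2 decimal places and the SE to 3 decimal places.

x̄_st ≈ 6.72, SE ≈ 0.183

x̄_st = Σ W_h x̄_h = (1100·6.17 + 1100·7.48 + 100·4.00 + 80·7.33)/2380 = 6.72328
V̂(x̄_st) = Σ W_h² (1 − n_h/N_h) s_h²/n_h, with W_h = N_h/N and N = 2380:
  stratum A: (1100/2380)²·(1 − 103/1100)·2.2²/103 = 0.00909792
  stratum B: (1100/2380)²·(1 − 72/1100)·2.9²/72 = 0.0233182
  stratum C: (100/2380)²·(1 − 14/100)·0.8²/14 = 6.94059e-05
  stratum D: (80/2380)²·(1 − 8/80)·2.6²/8 = 0.000859261
V̂(x̄_st) = 0.0333448
SE(x̄_st) = √0.0333448 = 0.182606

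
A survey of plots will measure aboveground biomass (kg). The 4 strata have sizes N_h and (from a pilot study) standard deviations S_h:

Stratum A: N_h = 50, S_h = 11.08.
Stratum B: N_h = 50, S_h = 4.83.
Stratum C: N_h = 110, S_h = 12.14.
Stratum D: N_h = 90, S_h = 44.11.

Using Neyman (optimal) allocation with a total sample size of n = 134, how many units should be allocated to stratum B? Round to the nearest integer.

5

Neyman allocation: n_h = n · N_h S_h / Σ N_i S_i, with n = 134.
  stratum A: N_h·S_h = 50·11.08 = 554.00
  stratum B: N_h·S_h = 50·4.83 = 241.50
  stratum C: N_h·S_h = 110·12.14 = 1335.40
  stratum D: N_h·S_h = 90·44.11 = 3969.90
Σ N_h S_h = 6100.80
n for stratum B = 134·241.50/6100.80 = 5.304 → 5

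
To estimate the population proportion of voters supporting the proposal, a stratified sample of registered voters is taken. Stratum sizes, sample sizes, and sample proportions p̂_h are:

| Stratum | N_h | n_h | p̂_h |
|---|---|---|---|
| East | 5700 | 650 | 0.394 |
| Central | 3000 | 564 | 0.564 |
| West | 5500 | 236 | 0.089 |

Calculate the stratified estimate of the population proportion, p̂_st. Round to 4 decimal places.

N = 14200; stratum weights W_h = N_h/N.
p̂_st = Σ W_h p̂_h = (5700·0.394 + 3000·0.564 + 5500·0.089)/14200 = 0.31178

p̂_st ≈ 0.3118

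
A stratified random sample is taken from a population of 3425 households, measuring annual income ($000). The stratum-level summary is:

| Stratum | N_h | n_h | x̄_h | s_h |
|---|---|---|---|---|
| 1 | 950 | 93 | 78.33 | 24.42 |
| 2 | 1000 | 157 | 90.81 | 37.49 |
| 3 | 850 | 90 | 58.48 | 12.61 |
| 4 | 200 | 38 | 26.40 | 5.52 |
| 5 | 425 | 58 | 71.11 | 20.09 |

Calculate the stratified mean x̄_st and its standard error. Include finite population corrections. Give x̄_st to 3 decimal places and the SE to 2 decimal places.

x̄_st ≈ 73.119, SE ≈ 1.13

x̄_st = Σ W_h x̄_h = (950·78.33 + 1000·90.81 + 850·58.48 + 200·26.40 + 425·71.11)/3425 = 73.11920
V̂(x̄_st) = Σ W_h² (1 − n_h/N_h) s_h²/n_h, with W_h = N_h/N and N = 3425:
  stratum 1: (950/3425)²·(1 − 93/950)·24.42²/93 = 0.445032
  stratum 2: (1000/3425)²·(1 − 157/1000)·37.49²/157 = 0.643336
  stratum 3: (850/3425)²·(1 − 90/850)·12.61²/90 = 0.0972969
  stratum 4: (200/3425)²·(1 − 38/200)·5.52²/38 = 0.00221472
  stratum 5: (425/3425)²·(1 − 58/425)·20.09²/58 = 0.0925264
V̂(x̄_st) = 1.28041
SE(x̄_st) = √1.28041 = 1.13155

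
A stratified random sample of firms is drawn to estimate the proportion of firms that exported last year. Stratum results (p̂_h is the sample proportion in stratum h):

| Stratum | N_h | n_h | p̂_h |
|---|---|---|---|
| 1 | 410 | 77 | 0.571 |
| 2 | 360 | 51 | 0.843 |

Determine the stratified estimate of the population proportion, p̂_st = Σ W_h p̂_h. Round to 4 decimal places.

N = 770; stratum weights W_h = N_h/N.
p̂_st = Σ W_h p̂_h = (410·0.571 + 360·0.843)/770 = 0.69817

p̂_st ≈ 0.6982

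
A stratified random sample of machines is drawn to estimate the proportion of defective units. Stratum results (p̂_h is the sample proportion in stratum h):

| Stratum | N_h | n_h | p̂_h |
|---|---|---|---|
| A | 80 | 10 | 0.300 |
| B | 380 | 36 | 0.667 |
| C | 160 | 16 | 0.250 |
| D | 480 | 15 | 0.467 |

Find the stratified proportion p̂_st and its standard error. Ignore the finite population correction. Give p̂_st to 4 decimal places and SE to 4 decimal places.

p̂_st ≈ 0.4924, SE ≈ 0.0673

N = 1100; stratum weights W_h = N_h/N.
p̂_st = Σ W_h p̂_h = (80·0.300 + 380·0.667 + 160·0.250 + 480·0.467)/1100 = 0.49238
V̂(p̂_st) = Σ W_h² p̂_h(1−p̂_h)/(n_h−1):
  stratum A: (80/1100)²·0.300·0.700/9 = 0.000123416
  stratum B: (380/1100)²·0.667·0.333/35 = 0.000757328
  stratum C: (160/1100)²·0.250·0.750/15 = 0.000264463
  stratum D: (480/1100)²·0.467·0.533/14 = 0.00338542
V̂(p̂_st) = 0.00453063; SE = √V̂ = 0.06731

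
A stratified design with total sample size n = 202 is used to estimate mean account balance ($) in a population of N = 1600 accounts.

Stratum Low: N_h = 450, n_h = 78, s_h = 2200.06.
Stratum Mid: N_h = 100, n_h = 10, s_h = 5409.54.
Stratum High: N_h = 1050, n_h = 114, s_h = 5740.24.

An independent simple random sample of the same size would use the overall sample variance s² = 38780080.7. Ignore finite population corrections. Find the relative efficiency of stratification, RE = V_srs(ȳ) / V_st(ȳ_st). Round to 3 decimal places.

RE ≈ 1.363

V̂(ȳ_st) = Σ W_h² s_h²/n_h, with W_h = N_h/N and N = 1600:
  stratum Low: (450/1600)²·2200.06²/78 = 4908.62
  stratum Mid: (100/1600)²·5409.54²/10 = 11430.9
  stratum High: (1050/1600)²·5740.24²/114 = 124478
V_st = 140818
V_srs = s²/n = 38780080.7/202 = 191981
Relative efficiency = V_srs / V_st = 191981/140818 = 1.3633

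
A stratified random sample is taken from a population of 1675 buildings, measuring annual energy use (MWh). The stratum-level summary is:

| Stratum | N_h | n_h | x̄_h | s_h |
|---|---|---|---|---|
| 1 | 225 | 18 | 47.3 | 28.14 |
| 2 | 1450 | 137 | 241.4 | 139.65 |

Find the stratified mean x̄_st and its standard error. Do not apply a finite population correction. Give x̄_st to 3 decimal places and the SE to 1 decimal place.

x̄_st = Σ W_h x̄_h = (225·47.3 + 1450·241.4)/1675 = 215.32687
V̂(x̄_st) = Σ W_h² s_h²/n_h, with W_h = N_h/N and N = 1675:
  stratum 1: (225/1675)²·28.14²/18 = 0.7938
  stratum 2: (1450/1675)²·139.65²/137 = 106.676
V̂(x̄_st) = 107.47
SE(x̄_st) = √107.47 = 10.3668

x̄_st ≈ 215.327, SE ≈ 10.4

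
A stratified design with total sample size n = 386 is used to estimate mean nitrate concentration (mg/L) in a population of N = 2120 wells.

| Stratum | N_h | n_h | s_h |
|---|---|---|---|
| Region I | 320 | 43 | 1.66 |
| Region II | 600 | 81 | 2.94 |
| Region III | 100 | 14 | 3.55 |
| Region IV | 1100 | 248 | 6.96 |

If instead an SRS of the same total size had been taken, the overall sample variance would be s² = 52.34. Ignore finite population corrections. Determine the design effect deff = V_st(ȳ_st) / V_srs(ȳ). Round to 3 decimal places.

V̂(ȳ_st) = Σ W_h² s_h²/n_h, with W_h = N_h/N and N = 2120:
  stratum Region I: (320/2120)²·1.66²/43 = 0.00146008
  stratum Region II: (600/2120)²·2.94²/81 = 0.00854753
  stratum Region III: (100/2120)²·3.55²/14 = 0.00200289
  stratum Region IV: (1100/2120)²·6.96²/248 = 0.0525872
V_st = 0.0645977
V_srs = s²/n = 52.34/386 = 0.135596
deff = V_st / V_srs = 0.0645977/0.135596 = 0.4764

deff ≈ 0.476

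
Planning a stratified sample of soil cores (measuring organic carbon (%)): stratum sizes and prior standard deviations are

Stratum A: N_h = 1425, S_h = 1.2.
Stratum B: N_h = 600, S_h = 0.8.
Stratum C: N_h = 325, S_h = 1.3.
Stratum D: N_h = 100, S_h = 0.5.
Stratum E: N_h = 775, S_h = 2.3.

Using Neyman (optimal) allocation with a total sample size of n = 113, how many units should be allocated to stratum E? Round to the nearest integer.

45

Neyman allocation: n_h = n · N_h S_h / Σ N_i S_i, with n = 113.
  stratum A: N_h·S_h = 1425·1.2 = 1710.00
  stratum B: N_h·S_h = 600·0.8 = 480.00
  stratum C: N_h·S_h = 325·1.3 = 422.50
  stratum D: N_h·S_h = 100·0.5 = 50.00
  stratum E: N_h·S_h = 775·2.3 = 1782.50
Σ N_h S_h = 4445.00
n for stratum E = 113·1782.50/4445.00 = 45.314 → 45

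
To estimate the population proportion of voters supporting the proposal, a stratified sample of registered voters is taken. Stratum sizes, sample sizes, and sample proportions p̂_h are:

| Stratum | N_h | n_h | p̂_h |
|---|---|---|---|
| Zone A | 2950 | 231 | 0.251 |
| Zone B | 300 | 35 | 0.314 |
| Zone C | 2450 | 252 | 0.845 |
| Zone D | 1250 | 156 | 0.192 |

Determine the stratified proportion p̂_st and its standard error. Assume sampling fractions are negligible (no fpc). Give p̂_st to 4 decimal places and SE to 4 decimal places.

p̂_st ≈ 0.4525, SE ≈ 0.0160

N = 6950; stratum weights W_h = N_h/N.
p̂_st = Σ W_h p̂_h = (2950·0.251 + 300·0.314 + 2450·0.845 + 1250·0.192)/6950 = 0.45250
V̂(p̂_st) = Σ W_h² p̂_h(1−p̂_h)/(n_h−1):
  stratum Zone A: (2950/6950)²·0.251·0.749/230 = 0.000147266
  stratum Zone B: (300/6950)²·0.314·0.686/34 = 1.18045e-05
  stratum Zone C: (2450/6950)²·0.845·0.155/251 = 6.48451e-05
  stratum Zone D: (1250/6950)²·0.192·0.808/155 = 3.23766e-05
V̂(p̂_st) = 0.000256292; SE = √V̂ = 0.0160091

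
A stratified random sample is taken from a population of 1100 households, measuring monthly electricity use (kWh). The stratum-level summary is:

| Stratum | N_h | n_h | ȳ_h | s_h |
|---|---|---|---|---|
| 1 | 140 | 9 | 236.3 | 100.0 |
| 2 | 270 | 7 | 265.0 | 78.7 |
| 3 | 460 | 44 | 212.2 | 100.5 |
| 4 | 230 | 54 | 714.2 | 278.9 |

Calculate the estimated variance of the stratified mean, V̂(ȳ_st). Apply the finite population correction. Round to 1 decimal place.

V̂(ȳ_st) ≈ 153.3

V̂(ȳ_st) = Σ W_h² (1 − n_h/N_h) s_h²/n_h, with W_h = N_h/N and N = 1100:
  stratum 1: (140/1100)²·(1 − 9/140)·100.0²/9 = 16.8411
  stratum 2: (270/1100)²·(1 − 7/270)·78.7²/7 = 51.9261
  stratum 3: (460/1100)²·(1 − 44/460)·100.5²/44 = 36.3032
  stratum 4: (230/1100)²·(1 − 54/230)·278.9²/54 = 48.1902
V̂(ȳ_st) = 153.261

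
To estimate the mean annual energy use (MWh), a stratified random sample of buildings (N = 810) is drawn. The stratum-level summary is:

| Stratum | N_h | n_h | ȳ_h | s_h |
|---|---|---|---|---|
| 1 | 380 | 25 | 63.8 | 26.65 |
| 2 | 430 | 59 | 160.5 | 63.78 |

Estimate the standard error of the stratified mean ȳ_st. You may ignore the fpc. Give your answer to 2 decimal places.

V̂(ȳ_st) = Σ W_h² s_h²/n_h, with W_h = N_h/N and N = 810:
  stratum 1: (380/810)²·26.65²/25 = 6.25247
  stratum 2: (430/810)²·63.78²/59 = 19.4305
V̂(ȳ_st) = 25.683
SE(ȳ_st) = √25.683 = 5.06784

SE(ȳ_st) ≈ 5.07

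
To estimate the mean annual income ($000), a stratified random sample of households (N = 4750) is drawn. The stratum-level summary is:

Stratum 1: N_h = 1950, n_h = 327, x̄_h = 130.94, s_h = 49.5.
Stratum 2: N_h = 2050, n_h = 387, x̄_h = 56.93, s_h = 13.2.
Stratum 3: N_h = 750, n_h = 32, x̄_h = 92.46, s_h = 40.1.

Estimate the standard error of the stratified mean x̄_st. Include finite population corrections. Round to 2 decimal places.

SE(x̄_st) ≈ 1.52

V̂(x̄_st) = Σ W_h² (1 − n_h/N_h) s_h²/n_h, with W_h = N_h/N and N = 4750:
  stratum 1: (1950/4750)²·(1 − 327/1950)·49.5²/327 = 1.05106
  stratum 2: (2050/4750)²·(1 − 387/2050)·13.2²/387 = 0.0680293
  stratum 3: (750/4750)²·(1 − 32/750)·40.1²/32 = 1.19933
V̂(x̄_st) = 2.31842
SE(x̄_st) = √2.31842 = 1.52264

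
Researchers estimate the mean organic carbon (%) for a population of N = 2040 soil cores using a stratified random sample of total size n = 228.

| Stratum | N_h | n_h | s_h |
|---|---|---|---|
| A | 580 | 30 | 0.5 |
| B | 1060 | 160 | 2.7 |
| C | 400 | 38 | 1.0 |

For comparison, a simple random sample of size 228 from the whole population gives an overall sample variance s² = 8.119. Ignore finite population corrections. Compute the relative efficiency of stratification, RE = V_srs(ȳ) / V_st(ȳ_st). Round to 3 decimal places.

RE ≈ 2.546

V̂(ȳ_st) = Σ W_h² s_h²/n_h, with W_h = N_h/N and N = 2040:
  stratum A: (580/2040)²·0.5²/30 = 0.000673619
  stratum B: (1060/2040)²·2.7²/160 = 0.0123015
  stratum C: (400/2040)²·1.0²/38 = 0.00101176
V_st = 0.0139869
V_srs = s²/n = 8.119/228 = 0.0356096
Relative efficiency = V_srs / V_st = 0.0356096/0.0139869 = 2.5459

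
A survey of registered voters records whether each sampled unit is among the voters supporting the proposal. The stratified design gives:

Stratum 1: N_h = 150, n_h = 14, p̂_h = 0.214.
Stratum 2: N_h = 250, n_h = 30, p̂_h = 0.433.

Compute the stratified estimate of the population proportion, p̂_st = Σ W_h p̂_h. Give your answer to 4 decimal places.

N = 400; stratum weights W_h = N_h/N.
p̂_st = Σ W_h p̂_h = (150·0.214 + 250·0.433)/400 = 0.35087

p̂_st ≈ 0.3509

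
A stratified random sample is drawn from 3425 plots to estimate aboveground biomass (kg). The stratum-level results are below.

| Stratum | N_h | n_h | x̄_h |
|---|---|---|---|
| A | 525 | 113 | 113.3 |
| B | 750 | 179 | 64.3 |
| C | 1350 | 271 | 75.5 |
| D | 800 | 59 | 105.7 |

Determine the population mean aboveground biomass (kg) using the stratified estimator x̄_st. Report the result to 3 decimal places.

N = Σ N_h = 3425. Stratum weights W_h = N_h/N.
x̄_st = (525·113.3 + 750·64.3 + 1350·75.5 + 800·105.7) / 3425 = 85.89562

x̄_st ≈ 85.896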